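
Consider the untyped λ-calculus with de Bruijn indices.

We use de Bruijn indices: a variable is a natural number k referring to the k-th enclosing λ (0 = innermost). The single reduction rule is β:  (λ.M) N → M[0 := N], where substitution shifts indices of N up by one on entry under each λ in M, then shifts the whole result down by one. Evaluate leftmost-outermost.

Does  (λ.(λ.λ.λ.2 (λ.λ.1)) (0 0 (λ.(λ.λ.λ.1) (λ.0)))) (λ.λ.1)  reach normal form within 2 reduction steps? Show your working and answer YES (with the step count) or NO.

  start: (λ.(λ.λ.λ.2 (λ.λ.1)) (0 0 (λ.(λ.λ.λ.1) (λ.0)))) (λ.λ.1)
  →1  (λ.λ.λ.2 (λ.λ.1)) ((λ.λ.1) (λ.λ.1) (λ.(λ.λ.λ.1) (λ.0)))
  →2  λ.λ.(λ.λ.1) (λ.λ.1) (λ.(λ.λ.λ.1) (λ.0)) (λ.λ.1)

Answer: NO — after 2 steps the term is λ.λ.(λ.λ.1) (λ.λ.1) (λ.(λ.λ.λ.1) (λ.0)) (λ.λ.1), not yet normal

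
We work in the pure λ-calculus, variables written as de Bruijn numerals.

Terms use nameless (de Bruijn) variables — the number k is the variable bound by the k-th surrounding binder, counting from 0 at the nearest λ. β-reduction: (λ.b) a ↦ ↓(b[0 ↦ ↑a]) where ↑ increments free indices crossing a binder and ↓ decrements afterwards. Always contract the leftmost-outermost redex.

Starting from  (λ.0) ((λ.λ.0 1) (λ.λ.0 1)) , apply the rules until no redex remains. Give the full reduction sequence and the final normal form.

Answer: normal form = λ.0 (λ.λ.0 1)  (in 2 steps)

Derivation:
  start: (λ.0) ((λ.λ.0 1) (λ.λ.0 1))
  [1] (λ.λ.0 1) (λ.λ.0 1)
  [2] λ.0 (λ.λ.0 1)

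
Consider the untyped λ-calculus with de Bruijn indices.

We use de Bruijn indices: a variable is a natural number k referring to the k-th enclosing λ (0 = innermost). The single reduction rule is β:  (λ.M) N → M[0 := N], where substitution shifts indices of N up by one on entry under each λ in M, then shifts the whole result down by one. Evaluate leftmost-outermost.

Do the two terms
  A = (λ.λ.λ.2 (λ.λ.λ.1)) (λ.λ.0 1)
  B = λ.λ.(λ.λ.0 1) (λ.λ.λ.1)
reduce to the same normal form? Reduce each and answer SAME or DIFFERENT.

Answer: SAME — A ⇓ λ.λ.λ.0 (λ.λ.λ.1), B ⇓ λ.λ.λ.0 (λ.λ.λ.1)

Working:
Term A:
  start: (λ.λ.λ.2 (λ.λ.λ.1)) (λ.λ.0 1)
  →1  λ.λ.(λ.λ.0 1) (λ.λ.λ.1)
  →2  λ.λ.λ.0 (λ.λ.λ.1)

Term B:
  start: λ.λ.(λ.λ.0 1) (λ.λ.λ.1)
  →1  λ.λ.λ.0 (λ.λ.λ.1)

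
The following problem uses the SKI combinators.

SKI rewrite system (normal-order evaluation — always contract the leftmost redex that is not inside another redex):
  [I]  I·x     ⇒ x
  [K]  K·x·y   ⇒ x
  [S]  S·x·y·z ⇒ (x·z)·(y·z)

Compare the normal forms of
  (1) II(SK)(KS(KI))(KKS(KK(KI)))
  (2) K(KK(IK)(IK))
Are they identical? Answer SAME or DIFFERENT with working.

Term A:
  start: II(SK)(KS(KI))(KKS(KK(KI)))
  →1  I(SK)(KS(KI))(KKS(KK(KI)))
  →2  SK(KS(KI))(KKS(KK(KI)))
  →3  K(KKS(KK(KI)))(KS(KI)(KKS(KK(KI))))
  →4  KKS(KK(KI))
  →5  K(KK(KI))
  →6  KK

Term B:
  start: K(KK(IK)(IK))
  →1  K(K(IK))
  →2  K(KK)

Answer: DIFFERENT — A ⇓ KK, B ⇓ K(KK)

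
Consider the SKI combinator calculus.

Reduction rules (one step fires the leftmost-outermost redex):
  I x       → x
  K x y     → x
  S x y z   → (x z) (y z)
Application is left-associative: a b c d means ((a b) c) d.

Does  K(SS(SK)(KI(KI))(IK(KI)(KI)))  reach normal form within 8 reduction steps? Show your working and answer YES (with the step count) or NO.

Answer: YES — reaches normal form KI in 7 ≤ 8 steps

Reduction:
  start: K(SS(SK)(KI(KI))(IK(KI)(KI)))
  [1] K(S(KI(KI))(SK(KI(KI)))(IK(KI)(KI)))
  [2] K(KI(KI)(IK(KI)(KI))(SK(KI(KI))(IK(KI)(KI))))
  [3] K(I(IK(KI)(KI))(SK(KI(KI))(IK(KI)(KI))))
  [4] K(IK(KI)(KI)(SK(KI(KI))(IK(KI)(KI))))
  [5] K(K(KI)(KI)(SK(KI(KI))(IK(KI)(KI))))
  [6] K(KI(SK(KI(KI))(IK(KI)(KI))))
  [7] KI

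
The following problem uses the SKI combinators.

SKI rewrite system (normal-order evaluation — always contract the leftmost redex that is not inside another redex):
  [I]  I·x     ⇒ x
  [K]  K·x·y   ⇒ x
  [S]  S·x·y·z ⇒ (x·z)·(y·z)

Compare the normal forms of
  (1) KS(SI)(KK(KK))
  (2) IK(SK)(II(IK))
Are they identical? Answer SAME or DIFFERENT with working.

Term A:
  start: KS(SI)(KK(KK))
  step 1: S(KK(KK))
  step 2: SK

Term B:
  start: IK(SK)(II(IK))
  step 1: K(SK)(II(IK))
  step 2: SK

Answer: SAME — A ⇓ SK, B ⇓ SK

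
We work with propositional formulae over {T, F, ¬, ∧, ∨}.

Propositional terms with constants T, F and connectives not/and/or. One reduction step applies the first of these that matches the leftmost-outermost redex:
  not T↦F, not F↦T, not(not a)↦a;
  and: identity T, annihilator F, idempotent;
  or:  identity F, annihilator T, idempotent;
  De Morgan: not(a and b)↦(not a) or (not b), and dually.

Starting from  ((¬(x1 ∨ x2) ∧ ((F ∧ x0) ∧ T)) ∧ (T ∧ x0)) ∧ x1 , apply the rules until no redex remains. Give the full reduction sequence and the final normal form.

Answer: normal form = F  (in 6 steps)

Reduction:
  start: ((¬(x1 ∨ x2) ∧ ((F ∧ x0) ∧ T)) ∧ (T ∧ x0)) ∧ x1
  →1  (((¬x1 ∧ ¬x2) ∧ ((F ∧ x0) ∧ T)) ∧ (T ∧ x0)) ∧ x1
  →2  (((¬x1 ∧ ¬x2) ∧ (F ∧ x0)) ∧ (T ∧ x0)) ∧ x1
  →3  (((¬x1 ∧ ¬x2) ∧ F) ∧ (T ∧ x0)) ∧ x1
  →4  (F ∧ (T ∧ x0)) ∧ x1
  →5  F ∧ x1
  →6  F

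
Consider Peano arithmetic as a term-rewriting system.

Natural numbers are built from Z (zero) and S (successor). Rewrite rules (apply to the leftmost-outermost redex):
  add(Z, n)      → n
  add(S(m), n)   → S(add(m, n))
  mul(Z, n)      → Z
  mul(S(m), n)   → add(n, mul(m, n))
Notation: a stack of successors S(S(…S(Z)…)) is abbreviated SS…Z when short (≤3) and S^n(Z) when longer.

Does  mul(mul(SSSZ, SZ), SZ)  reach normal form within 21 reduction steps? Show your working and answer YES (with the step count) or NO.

  start: mul(mul(SSSZ, SZ), SZ)
  →1  mul(add(SZ, mul(SSZ, SZ)), SZ)
  →2  mul(S(add(Z, mul(SSZ, SZ))), SZ)
  →3  add(SZ, mul(add(Z, mul(SSZ, SZ)), SZ))
  →4  S(add(Z, mul(add(Z, mul(SSZ, SZ)), SZ)))
  →5  S(mul(add(Z, mul(SSZ, SZ)), SZ))
  →6  S(mul(mul(SSZ, SZ), SZ))
  →7  S(mul(add(SZ, mul(SZ, SZ)), SZ))
  →8  S(mul(S(add(Z, mul(SZ, SZ))), SZ))
  →9  S(add(SZ, mul(add(Z, mul(SZ, SZ)), SZ)))
  →10  S(S(add(Z, mul(add(Z, mul(SZ, SZ)), SZ))))
  →11  S(S(mul(add(Z, mul(SZ, SZ)), SZ)))
  →12  S(S(mul(mul(SZ, SZ), SZ)))
  →13  S(S(mul(add(SZ, mul(Z, SZ)), SZ)))
  →14  S(S(mul(S(add(Z, mul(Z, SZ))), SZ)))
  →15  S(S(add(SZ, mul(add(Z, mul(Z, SZ)), SZ))))
  →16  S(S(S(add(Z, mul(add(Z, mul(Z, SZ)), SZ)))))
  →17  S(S(S(mul(add(Z, mul(Z, SZ)), SZ))))
  →18  S(S(S(mul(mul(Z, SZ), SZ))))
  →19  S(S(S(mul(Z, SZ))))
  →20  SSSZ

Answer: YES — reaches normal form SSSZ in 20 ≤ 21 steps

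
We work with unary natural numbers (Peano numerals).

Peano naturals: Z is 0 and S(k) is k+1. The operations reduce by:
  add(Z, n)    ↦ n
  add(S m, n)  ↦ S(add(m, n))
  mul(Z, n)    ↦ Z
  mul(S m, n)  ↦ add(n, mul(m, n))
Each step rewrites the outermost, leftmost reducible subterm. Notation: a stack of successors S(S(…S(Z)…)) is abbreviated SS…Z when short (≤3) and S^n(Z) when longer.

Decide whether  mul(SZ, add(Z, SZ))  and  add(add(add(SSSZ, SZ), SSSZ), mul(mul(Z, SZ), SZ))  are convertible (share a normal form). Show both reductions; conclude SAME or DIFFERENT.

Term A:
  start: mul(SZ, add(Z, SZ))
  →1  add(add(Z, SZ), mul(Z, add(Z, SZ)))
  →2  add(SZ, mul(Z, add(Z, SZ)))
  →3  S(add(Z, mul(Z, add(Z, SZ))))
  →4  S(mul(Z, add(Z, SZ)))
  →5  SZ

Term B:
  start: add(add(add(SSSZ, SZ), SSSZ), mul(mul(Z, SZ), SZ))
  →1  add(add(S(add(SSZ, SZ)), SSSZ), mul(mul(Z, SZ), SZ))
  →2  add(S(add(add(SSZ, SZ), SSSZ)), mul(mul(Z, SZ), SZ))
  →3  S(add(add(add(SSZ, SZ), SSSZ), mul(mul(Z, SZ), SZ)))
  →4  S(add(add(S(add(SZ, SZ)), SSSZ), mul(mul(Z, SZ), SZ)))
  →5  S(add(S(add(add(SZ, SZ), SSSZ)), mul(mul(Z, SZ), SZ)))
  →6  S(S(add(add(add(SZ, SZ), SSSZ), mul(mul(Z, SZ), SZ))))
  →7  S(S(add(add(S(add(Z, SZ)), SSSZ), mul(mul(Z, SZ), SZ))))
  →8  S(S(add(S(add(add(Z, SZ), SSSZ)), mul(mul(Z, SZ), SZ))))
  →9  S(S(S(add(add(add(Z, SZ), SSSZ), mul(mul(Z, SZ), SZ)))))
  →10  S(S(S(add(add(SZ, SSSZ), mul(mul(Z, SZ), SZ)))))
  →11  S(S(S(add(S(add(Z, SSSZ)), mul(mul(Z, SZ), SZ)))))
  →12  S(S(S(S(add(add(Z, SSSZ), mul(mul(Z, SZ), SZ))))))
  →13  S(S(S(S(add(SSSZ, mul(mul(Z, SZ), SZ))))))
  →14  S(S(S(S(S(add(SSZ, mul(mul(Z, SZ), SZ)))))))
  →15  S(S(S(S(S(S(add(SZ, mul(mul(Z, SZ), SZ))))))))
  →16  S(S(S(S(S(S(S(add(Z, mul(mul(Z, SZ), SZ)))))))))
  →17  S(S(S(S(S(S(S(mul(mul(Z, SZ), SZ))))))))
  →18  S(S(S(S(S(S(S(mul(Z, SZ))))))))
  →19  S^7(Z)

Answer: DIFFERENT — A ⇓ SZ, B ⇓ S^7(Z)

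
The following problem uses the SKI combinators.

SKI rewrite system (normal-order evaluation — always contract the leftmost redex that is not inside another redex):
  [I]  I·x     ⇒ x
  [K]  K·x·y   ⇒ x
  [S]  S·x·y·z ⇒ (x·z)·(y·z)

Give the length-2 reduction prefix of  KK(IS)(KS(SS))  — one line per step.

  start: KK(IS)(KS(SS))
  [1] K(KS(SS))
  [2] KS

Answer: after 2 steps: KS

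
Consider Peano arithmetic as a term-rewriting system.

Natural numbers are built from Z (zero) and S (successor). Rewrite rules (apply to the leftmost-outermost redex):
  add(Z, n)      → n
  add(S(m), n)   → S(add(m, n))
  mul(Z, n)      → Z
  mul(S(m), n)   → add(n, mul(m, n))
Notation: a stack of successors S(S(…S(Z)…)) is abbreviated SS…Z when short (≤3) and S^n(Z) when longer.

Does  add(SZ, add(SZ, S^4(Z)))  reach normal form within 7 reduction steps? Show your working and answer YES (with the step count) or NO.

Answer: YES — reaches normal form S^6(Z) in 4 ≤ 7 steps

Working:
  start: add(SZ, add(SZ, S^4(Z)))
  step 1: S(add(Z, add(SZ, S^4(Z))))
  step 2: S(add(SZ, S^4(Z)))
  step 3: S(S(add(Z, S^4(Z))))
  step 4: S^6(Z)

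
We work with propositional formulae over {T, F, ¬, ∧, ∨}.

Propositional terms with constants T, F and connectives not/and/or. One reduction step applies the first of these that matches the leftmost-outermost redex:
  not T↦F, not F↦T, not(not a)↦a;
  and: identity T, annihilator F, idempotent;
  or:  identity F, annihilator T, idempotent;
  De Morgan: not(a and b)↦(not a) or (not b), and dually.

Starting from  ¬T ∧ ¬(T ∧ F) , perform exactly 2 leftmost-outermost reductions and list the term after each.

Answer: after 2 steps: F

Reduction:
  start: ¬T ∧ ¬(T ∧ F)
  [1] F ∧ ¬(T ∧ F)
  [2] F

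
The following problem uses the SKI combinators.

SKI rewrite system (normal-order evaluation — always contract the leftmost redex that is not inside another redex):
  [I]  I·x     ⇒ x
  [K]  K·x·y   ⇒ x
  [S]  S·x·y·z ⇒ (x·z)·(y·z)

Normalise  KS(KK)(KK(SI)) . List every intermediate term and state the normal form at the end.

Answer: normal form = SK  (in 2 steps)

Derivation:
  start: KS(KK)(KK(SI))
  →1  S(KK(SI))
  →2  SK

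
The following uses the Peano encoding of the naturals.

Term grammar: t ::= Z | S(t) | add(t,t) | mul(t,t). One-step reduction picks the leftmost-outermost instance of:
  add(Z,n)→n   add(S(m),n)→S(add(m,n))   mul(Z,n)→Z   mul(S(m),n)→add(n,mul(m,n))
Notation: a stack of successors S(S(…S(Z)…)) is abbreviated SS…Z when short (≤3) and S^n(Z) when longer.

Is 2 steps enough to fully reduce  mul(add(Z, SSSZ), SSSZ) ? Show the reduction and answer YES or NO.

  start: mul(add(Z, SSSZ), SSSZ)
  [1] mul(SSSZ, SSSZ)
  [2] add(SSSZ, mul(SSZ, SSSZ))

Answer: NO — after 2 steps the term is add(SSSZ, mul(SSZ, SSSZ)), not yet normal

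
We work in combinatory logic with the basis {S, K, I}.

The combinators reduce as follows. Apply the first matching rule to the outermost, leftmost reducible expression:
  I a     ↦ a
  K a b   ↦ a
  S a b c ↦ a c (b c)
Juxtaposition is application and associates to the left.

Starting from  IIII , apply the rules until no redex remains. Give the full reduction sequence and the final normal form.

Answer: normal form = I  (in 3 steps)

Reduction:
  start: IIII
  [1] III
  [2] II
  [3] I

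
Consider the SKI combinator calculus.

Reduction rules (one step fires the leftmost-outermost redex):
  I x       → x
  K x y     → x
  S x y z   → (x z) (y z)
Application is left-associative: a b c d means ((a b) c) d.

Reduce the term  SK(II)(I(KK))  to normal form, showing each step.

Answer: normal form = KK  (in 3 steps)

Working:
  start: SK(II)(I(KK))
  →1  K(I(KK))(II(I(KK)))
  →2  I(KK)
  →3  KK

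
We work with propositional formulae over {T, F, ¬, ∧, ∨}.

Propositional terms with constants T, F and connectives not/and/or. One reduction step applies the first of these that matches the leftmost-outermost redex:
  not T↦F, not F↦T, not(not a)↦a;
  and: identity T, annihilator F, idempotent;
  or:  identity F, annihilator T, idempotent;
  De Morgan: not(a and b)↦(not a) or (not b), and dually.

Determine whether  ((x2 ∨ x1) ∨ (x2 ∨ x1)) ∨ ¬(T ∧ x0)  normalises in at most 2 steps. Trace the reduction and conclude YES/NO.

Answer: NO — after 2 steps the term is (x2 ∨ x1) ∨ (¬T ∨ ¬x0), not yet normal

Working:
  start: ((x2 ∨ x1) ∨ (x2 ∨ x1)) ∨ ¬(T ∧ x0)
  [1] (x2 ∨ x1) ∨ ¬(T ∧ x0)
  [2] (x2 ∨ x1) ∨ (¬T ∨ ¬x0)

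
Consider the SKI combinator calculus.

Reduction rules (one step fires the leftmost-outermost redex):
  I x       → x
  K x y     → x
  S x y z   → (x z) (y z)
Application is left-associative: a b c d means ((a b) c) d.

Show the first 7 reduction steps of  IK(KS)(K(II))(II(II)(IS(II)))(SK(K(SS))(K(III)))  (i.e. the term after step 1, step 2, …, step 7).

  start: IK(KS)(K(II))(II(II)(IS(II)))(SK(K(SS))(K(III)))
  step 1: K(KS)(K(II))(II(II)(IS(II)))(SK(K(SS))(K(III)))
  step 2: KS(II(II)(IS(II)))(SK(K(SS))(K(III)))
  step 3: S(SK(K(SS))(K(III)))
  step 4: S(K(K(III))(K(SS)(K(III))))
  step 5: S(K(III))
  step 6: S(K(II))
  step 7: S(KI)

Answer: after 7 steps: S(KI)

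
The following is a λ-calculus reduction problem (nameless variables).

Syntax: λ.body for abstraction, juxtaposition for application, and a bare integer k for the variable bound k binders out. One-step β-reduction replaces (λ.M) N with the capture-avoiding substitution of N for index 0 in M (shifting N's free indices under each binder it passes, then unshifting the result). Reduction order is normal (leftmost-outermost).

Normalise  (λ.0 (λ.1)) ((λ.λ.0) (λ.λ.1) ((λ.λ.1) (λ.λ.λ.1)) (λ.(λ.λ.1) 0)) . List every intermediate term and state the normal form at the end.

  start: (λ.0 (λ.1)) ((λ.λ.0) (λ.λ.1) ((λ.λ.1) (λ.λ.λ.1)) (λ.(λ.λ.1) 0))
  [1] (λ.λ.0) (λ.λ.1) ((λ.λ.1) (λ.λ.λ.1)) (λ.(λ.λ.1) 0) (λ.(λ.λ.0) (λ.λ.1) ((λ.λ.1) (λ.λ.λ.1)) (λ.(λ.λ.1) 0))
  [2] (λ.0) ((λ.λ.1) (λ.λ.λ.1)) (λ.(λ.λ.1) 0) (λ.(λ.λ.0) (λ.λ.1) ((λ.λ.1) (λ.λ.λ.1)) (λ.(λ.λ.1) 0))
  [3] (λ.λ.1) (λ.λ.λ.1) (λ.(λ.λ.1) 0) (λ.(λ.λ.0) (λ.λ.1) ((λ.λ.1) (λ.λ.λ.1)) (λ.(λ.λ.1) 0))
  [4] (λ.λ.λ.λ.1) (λ.(λ.λ.1) 0) (λ.(λ.λ.0) (λ.λ.1) ((λ.λ.1) (λ.λ.λ.1)) (λ.(λ.λ.1) 0))
  [5] (λ.λ.λ.1) (λ.(λ.λ.0) (λ.λ.1) ((λ.λ.1) (λ.λ.λ.1)) (λ.(λ.λ.1) 0))
  [6] λ.λ.1

Answer: normal form = λ.λ.1  (in 6 steps)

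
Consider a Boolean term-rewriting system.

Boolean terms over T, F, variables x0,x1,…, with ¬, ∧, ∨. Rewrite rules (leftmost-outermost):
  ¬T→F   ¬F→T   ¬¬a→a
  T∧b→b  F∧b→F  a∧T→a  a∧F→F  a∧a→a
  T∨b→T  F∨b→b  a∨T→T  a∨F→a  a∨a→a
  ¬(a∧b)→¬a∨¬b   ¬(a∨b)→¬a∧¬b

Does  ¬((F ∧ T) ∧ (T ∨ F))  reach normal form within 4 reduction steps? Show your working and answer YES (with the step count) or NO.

Answer: NO — after 4 steps the term is T ∨ ¬(T ∨ F), not yet normal

Working:
  start: ¬((F ∧ T) ∧ (T ∨ F))
  step 1: ¬(F ∧ T) ∨ ¬(T ∨ F)
  step 2: (¬F ∨ ¬T) ∨ ¬(T ∨ F)
  step 3: (T ∨ ¬T) ∨ ¬(T ∨ F)
  step 4: T ∨ ¬(T ∨ F)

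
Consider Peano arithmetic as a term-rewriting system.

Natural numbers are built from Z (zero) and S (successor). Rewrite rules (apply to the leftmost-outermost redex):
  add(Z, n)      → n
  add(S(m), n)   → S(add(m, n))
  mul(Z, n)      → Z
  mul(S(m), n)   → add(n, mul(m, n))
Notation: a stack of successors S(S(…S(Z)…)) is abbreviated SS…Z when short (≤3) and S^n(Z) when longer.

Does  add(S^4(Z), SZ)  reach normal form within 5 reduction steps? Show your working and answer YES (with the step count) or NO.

Answer: YES — reaches normal form S^5(Z) in 5 ≤ 5 steps

Working:
  start: add(S^4(Z), SZ)
  [1] S(add(SSSZ, SZ))
  [2] S(S(add(SSZ, SZ)))
  [3] S(S(S(add(SZ, SZ))))
  [4] S(S(S(S(add(Z, SZ)))))
  [5] S^5(Z)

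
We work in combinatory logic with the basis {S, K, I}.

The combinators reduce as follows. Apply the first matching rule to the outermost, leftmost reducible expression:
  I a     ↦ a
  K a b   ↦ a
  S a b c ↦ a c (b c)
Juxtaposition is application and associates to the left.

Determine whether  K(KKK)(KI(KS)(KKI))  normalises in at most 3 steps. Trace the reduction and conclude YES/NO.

Answer: YES — reaches normal form K in 2 ≤ 3 steps

Derivation:
  start: K(KKK)(KI(KS)(KKI))
  →1  KKK
  →2  K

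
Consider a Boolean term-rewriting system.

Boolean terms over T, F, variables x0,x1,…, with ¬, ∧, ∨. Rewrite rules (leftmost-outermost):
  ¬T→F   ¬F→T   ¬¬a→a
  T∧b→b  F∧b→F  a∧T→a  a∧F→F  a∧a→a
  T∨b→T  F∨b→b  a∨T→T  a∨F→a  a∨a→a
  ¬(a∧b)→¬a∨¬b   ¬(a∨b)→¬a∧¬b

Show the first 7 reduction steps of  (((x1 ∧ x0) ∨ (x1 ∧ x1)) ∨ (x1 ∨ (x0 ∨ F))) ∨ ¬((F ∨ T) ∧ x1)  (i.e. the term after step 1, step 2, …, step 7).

Answer: after 7 steps: (((x1 ∧ x0) ∨ x1) ∨ (x1 ∨ x0)) ∨ (F ∨ ¬x1)

Derivation:
  start: (((x1 ∧ x0) ∨ (x1 ∧ x1)) ∨ (x1 ∨ (x0 ∨ F))) ∨ ¬((F ∨ T) ∧ x1)
  step 1: (((x1 ∧ x0) ∨ x1) ∨ (x1 ∨ (x0 ∨ F))) ∨ ¬((F ∨ T) ∧ x1)
  step 2: (((x1 ∧ x0) ∨ x1) ∨ (x1 ∨ x0)) ∨ ¬((F ∨ T) ∧ x1)
  step 3: (((x1 ∧ x0) ∨ x1) ∨ (x1 ∨ x0)) ∨ (¬(F ∨ T) ∨ ¬x1)
  step 4: (((x1 ∧ x0) ∨ x1) ∨ (x1 ∨ x0)) ∨ ((¬F ∧ ¬T) ∨ ¬x1)
  step 5: (((x1 ∧ x0) ∨ x1) ∨ (x1 ∨ x0)) ∨ ((T ∧ ¬T) ∨ ¬x1)
  step 6: (((x1 ∧ x0) ∨ x1) ∨ (x1 ∨ x0)) ∨ (¬T ∨ ¬x1)
  step 7: (((x1 ∧ x0) ∨ x1) ∨ (x1 ∨ x0)) ∨ (F ∨ ¬x1)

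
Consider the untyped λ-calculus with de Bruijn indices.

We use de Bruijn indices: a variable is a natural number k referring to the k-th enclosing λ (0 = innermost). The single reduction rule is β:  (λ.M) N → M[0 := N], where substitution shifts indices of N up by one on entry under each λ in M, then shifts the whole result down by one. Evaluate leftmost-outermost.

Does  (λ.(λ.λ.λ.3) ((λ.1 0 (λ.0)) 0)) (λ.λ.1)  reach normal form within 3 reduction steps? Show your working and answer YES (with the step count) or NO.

  start: (λ.(λ.λ.λ.3) ((λ.1 0 (λ.0)) 0)) (λ.λ.1)
  [1] (λ.λ.λ.λ.λ.1) ((λ.(λ.λ.1) 0 (λ.0)) (λ.λ.1))
  [2] λ.λ.λ.λ.1

Answer: YES — reaches normal form λ.λ.λ.λ.1 in 2 ≤ 3 steps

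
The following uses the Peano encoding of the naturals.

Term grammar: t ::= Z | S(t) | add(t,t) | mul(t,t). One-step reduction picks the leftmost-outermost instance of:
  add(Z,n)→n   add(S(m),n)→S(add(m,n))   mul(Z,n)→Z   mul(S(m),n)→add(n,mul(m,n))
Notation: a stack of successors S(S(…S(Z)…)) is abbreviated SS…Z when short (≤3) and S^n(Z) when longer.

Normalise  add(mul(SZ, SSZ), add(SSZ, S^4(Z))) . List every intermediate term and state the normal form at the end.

  start: add(mul(SZ, SSZ), add(SSZ, S^4(Z)))
  step 1: add(add(SSZ, mul(Z, SSZ)), add(SSZ, S^4(Z)))
  step 2: add(S(add(SZ, mul(Z, SSZ))), add(SSZ, S^4(Z)))
  step 3: S(add(add(SZ, mul(Z, SSZ)), add(SSZ, S^4(Z))))
  step 4: S(add(S(add(Z, mul(Z, SSZ))), add(SSZ, S^4(Z))))
  step 5: S(S(add(add(Z, mul(Z, SSZ)), add(SSZ, S^4(Z)))))
  step 6: S(S(add(mul(Z, SSZ), add(SSZ, S^4(Z)))))
  step 7: S(S(add(Z, add(SSZ, S^4(Z)))))
  step 8: S(S(add(SSZ, S^4(Z))))
  step 9: S(S(S(add(SZ, S^4(Z)))))
  step 10: S(S(S(S(add(Z, S^4(Z))))))
  step 11: S^8(Z)

Answer: normal form = S^8(Z)  (in 11 steps)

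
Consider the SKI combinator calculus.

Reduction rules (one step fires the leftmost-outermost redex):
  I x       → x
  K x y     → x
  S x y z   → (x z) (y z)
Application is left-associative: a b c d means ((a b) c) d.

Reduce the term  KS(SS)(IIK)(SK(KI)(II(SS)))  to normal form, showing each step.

  start: KS(SS)(IIK)(SK(KI)(II(SS)))
  step 1: S(IIK)(SK(KI)(II(SS)))
  step 2: S(IK)(SK(KI)(II(SS)))
  step 3: SK(SK(KI)(II(SS)))
  step 4: SK(K(II(SS))(KI(II(SS))))
  step 5: SK(II(SS))
  step 6: SK(I(SS))
  step 7: SK(SS)

Answer: normal form = SK(SS)  (in 7 steps)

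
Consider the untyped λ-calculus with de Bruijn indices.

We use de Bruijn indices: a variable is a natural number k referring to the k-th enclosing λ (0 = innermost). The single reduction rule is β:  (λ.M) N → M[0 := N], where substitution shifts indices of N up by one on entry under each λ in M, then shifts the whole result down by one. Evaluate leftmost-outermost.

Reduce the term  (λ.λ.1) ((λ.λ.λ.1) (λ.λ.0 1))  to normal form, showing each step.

Answer: normal form = λ.λ.λ.1  (in 2 steps)

Reduction:
  start: (λ.λ.1) ((λ.λ.λ.1) (λ.λ.0 1))
  [1] λ.(λ.λ.λ.1) (λ.λ.0 1)
  [2] λ.λ.λ.1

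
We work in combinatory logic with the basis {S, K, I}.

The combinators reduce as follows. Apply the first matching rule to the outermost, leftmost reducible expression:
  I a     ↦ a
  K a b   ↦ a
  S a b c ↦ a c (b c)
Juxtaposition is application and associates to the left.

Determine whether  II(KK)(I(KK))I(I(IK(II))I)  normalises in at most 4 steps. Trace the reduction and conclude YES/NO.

  start: II(KK)(I(KK))I(I(IK(II))I)
  step 1: I(KK)(I(KK))I(I(IK(II))I)
  step 2: KK(I(KK))I(I(IK(II))I)
  step 3: KI(I(IK(II))I)
  step 4: I

Answer: YES — reaches normal form I in 4 ≤ 4 steps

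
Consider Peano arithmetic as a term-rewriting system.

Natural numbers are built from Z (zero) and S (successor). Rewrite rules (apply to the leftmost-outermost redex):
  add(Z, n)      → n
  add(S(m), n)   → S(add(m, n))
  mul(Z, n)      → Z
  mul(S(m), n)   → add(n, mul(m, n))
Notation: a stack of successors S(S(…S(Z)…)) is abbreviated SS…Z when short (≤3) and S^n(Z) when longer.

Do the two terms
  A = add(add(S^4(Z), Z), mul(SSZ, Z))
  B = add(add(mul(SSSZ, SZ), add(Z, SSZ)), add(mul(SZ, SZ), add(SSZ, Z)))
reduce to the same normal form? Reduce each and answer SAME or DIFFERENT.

Term A:
  start: add(add(S^4(Z), Z), mul(SSZ, Z))
  [1] add(S(add(SSSZ, Z)), mul(SSZ, Z))
  [2] S(add(add(SSSZ, Z), mul(SSZ, Z)))
  [3] S(add(S(add(SSZ, Z)), mul(SSZ, Z)))
  [4] S(S(add(add(SSZ, Z), mul(SSZ, Z))))
  [5] S(S(add(S(add(SZ, Z)), mul(SSZ, Z))))
  [6] S(S(S(add(add(SZ, Z), mul(SSZ, Z)))))
  [7] S(S(S(add(S(add(Z, Z)), mul(SSZ, Z)))))
  [8] S(S(S(S(add(add(Z, Z), mul(SSZ, Z))))))
  [9] S(S(S(S(add(Z, mul(SSZ, Z))))))
  [10] S(S(S(S(mul(SSZ, Z)))))
  [11] S(S(S(S(add(Z, mul(SZ, Z))))))
  [12] S(S(S(S(mul(SZ, Z)))))
  [13] S(S(S(S(add(Z, mul(Z, Z))))))
  [14] S(S(S(S(mul(Z, Z)))))
  [15] S^4(Z)

Term B:
  start: add(add(mul(SSSZ, SZ), add(Z, SSZ)), add(mul(SZ, SZ), add(SSZ, Z)))
  [1] add(add(add(SZ, mul(SSZ, SZ)), add(Z, SSZ)), add(mul(SZ, SZ), add(SSZ, Z)))
  [2] add(add(S(add(Z, mul(SSZ, SZ))), add(Z, SSZ)), add(mul(SZ, SZ), add(SSZ, Z)))
  [3] add(S(add(add(Z, mul(SSZ, SZ)), add(Z, SSZ))), add(mul(SZ, SZ), add(SSZ, Z)))
  [4] S(add(add(add(Z, mul(SSZ, SZ)), add(Z, SSZ)), add(mul(SZ, SZ), add(SSZ, Z))))
  [5] S(add(add(mul(SSZ, SZ), add(Z, SSZ)), add(mul(SZ, SZ), add(SSZ, Z))))
  [6] S(add(add(add(SZ, mul(SZ, SZ)), add(Z, SSZ)), add(mul(SZ, SZ), add(SSZ, Z))))
  [7] S(add(add(S(add(Z, mul(SZ, SZ))), add(Z, SSZ)), add(mul(SZ, SZ), add(SSZ, Z))))
  [8] S(add(S(add(add(Z, mul(SZ, SZ)), add(Z, SSZ))), add(mul(SZ, SZ), add(SSZ, Z))))
  [9] S(S(add(add(add(Z, mul(SZ, SZ)), add(Z, SSZ)), add(mul(SZ, SZ), add(SSZ, Z)))))
  [10] S(S(add(add(mul(SZ, SZ), add(Z, SSZ)), add(mul(SZ, SZ), add(SSZ, Z)))))
  [11] S(S(add(add(add(SZ, mul(Z, SZ)), add(Z, SSZ)), add(mul(SZ, SZ), add(SSZ, Z)))))
  [12] S(S(add(add(S(add(Z, mul(Z, SZ))), add(Z, SSZ)), add(mul(SZ, SZ), add(SSZ, Z)))))
  [13] S(S(add(S(add(add(Z, mul(Z, SZ)), add(Z, SSZ))), add(mul(SZ, SZ), add(SSZ, Z)))))
  [14] S(S(S(add(add(add(Z, mul(Z, SZ)), add(Z, SSZ)), add(mul(SZ, SZ), add(SSZ, Z))))))
  [15] S(S(S(add(add(mul(Z, SZ), add(Z, SSZ)), add(mul(SZ, SZ), add(SSZ, Z))))))
  [16] S(S(S(add(add(Z, add(Z, SSZ)), add(mul(SZ, SZ), add(SSZ, Z))))))
  [17] S(S(S(add(add(Z, SSZ), add(mul(SZ, SZ), add(SSZ, Z))))))
  [18] S(S(S(add(SSZ, add(mul(SZ, SZ), add(SSZ, Z))))))
  [19] S(S(S(S(add(SZ, add(mul(SZ, SZ), add(SSZ, Z)))))))
  [20] S(S(S(S(S(add(Z, add(mul(SZ, SZ), add(SSZ, Z))))))))
  [21] S(S(S(S(S(add(mul(SZ, SZ), add(SSZ, Z)))))))
  [22] S(S(S(S(S(add(add(SZ, mul(Z, SZ)), add(SSZ, Z)))))))
  [23] S(S(S(S(S(add(S(add(Z, mul(Z, SZ))), add(SSZ, Z)))))))
  [24] S(S(S(S(S(S(add(add(Z, mul(Z, SZ)), add(SSZ, Z))))))))
  [25] S(S(S(S(S(S(add(mul(Z, SZ), add(SSZ, Z))))))))
  [26] S(S(S(S(S(S(add(Z, add(SSZ, Z))))))))
  [27] S(S(S(S(S(S(add(SSZ, Z)))))))
  [28] S(S(S(S(S(S(S(add(SZ, Z))))))))
  [29] S(S(S(S(S(S(S(S(add(Z, Z)))))))))
  [30] S^8(Z)

Answer: DIFFERENT — A ⇓ S^4(Z), B ⇓ S^8(Z)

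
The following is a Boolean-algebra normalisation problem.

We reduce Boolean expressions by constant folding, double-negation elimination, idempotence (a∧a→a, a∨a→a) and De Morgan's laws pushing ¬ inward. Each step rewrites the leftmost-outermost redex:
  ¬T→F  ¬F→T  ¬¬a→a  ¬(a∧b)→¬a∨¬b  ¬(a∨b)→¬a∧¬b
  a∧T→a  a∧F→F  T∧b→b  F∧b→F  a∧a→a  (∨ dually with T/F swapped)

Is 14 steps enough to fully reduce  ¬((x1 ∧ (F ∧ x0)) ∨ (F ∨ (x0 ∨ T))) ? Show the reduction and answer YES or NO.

Answer: YES — reaches normal form F in 13 ≤ 14 steps

Working:
  start: ¬((x1 ∧ (F ∧ x0)) ∨ (F ∨ (x0 ∨ T)))
  [1] ¬(x1 ∧ (F ∧ x0)) ∧ ¬(F ∨ (x0 ∨ T))
  [2] (¬x1 ∨ ¬(F ∧ x0)) ∧ ¬(F ∨ (x0 ∨ T))
  [3] (¬x1 ∨ (¬F ∨ ¬x0)) ∧ ¬(F ∨ (x0 ∨ T))
  [4] (¬x1 ∨ (T ∨ ¬x0)) ∧ ¬(F ∨ (x0 ∨ T))
  [5] (¬x1 ∨ T) ∧ ¬(F ∨ (x0 ∨ T))
  [6] T ∧ ¬(F ∨ (x0 ∨ T))
  [7] ¬(F ∨ (x0 ∨ T))
  [8] ¬F ∧ ¬(x0 ∨ T)
  [9] T ∧ ¬(x0 ∨ T)
  [10] ¬(x0 ∨ T)
  [11] ¬x0 ∧ ¬T
  [12] ¬x0 ∧ F
  [13] F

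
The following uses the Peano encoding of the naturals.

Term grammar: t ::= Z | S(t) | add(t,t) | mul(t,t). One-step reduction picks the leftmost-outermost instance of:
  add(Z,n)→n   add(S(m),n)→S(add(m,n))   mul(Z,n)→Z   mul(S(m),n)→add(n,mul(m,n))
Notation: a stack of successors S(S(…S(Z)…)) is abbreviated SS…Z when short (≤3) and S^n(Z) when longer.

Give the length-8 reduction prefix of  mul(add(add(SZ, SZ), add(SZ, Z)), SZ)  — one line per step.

Answer: after 8 steps: S(add(SZ, mul(add(Z, add(SZ, Z)), SZ)))

Reduction:
  start: mul(add(add(SZ, SZ), add(SZ, Z)), SZ)
  →1  mul(add(S(add(Z, SZ)), add(SZ, Z)), SZ)
  →2  mul(S(add(add(Z, SZ), add(SZ, Z))), SZ)
  →3  add(SZ, mul(add(add(Z, SZ), add(SZ, Z)), SZ))
  →4  S(add(Z, mul(add(add(Z, SZ), add(SZ, Z)), SZ)))
  →5  S(mul(add(add(Z, SZ), add(SZ, Z)), SZ))
  →6  S(mul(add(SZ, add(SZ, Z)), SZ))
  →7  S(mul(S(add(Z, add(SZ, Z))), SZ))
  →8  S(add(SZ, mul(add(Z, add(SZ, Z)), SZ)))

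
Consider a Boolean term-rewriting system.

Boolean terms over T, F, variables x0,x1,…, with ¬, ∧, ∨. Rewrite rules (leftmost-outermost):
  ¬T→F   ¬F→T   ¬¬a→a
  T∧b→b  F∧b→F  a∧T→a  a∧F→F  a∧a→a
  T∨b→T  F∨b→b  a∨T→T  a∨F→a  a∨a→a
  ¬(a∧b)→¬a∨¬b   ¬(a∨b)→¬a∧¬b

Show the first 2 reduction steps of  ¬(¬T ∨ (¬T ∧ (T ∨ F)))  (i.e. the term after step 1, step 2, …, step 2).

  start: ¬(¬T ∨ (¬T ∧ (T ∨ F)))
  →1  ¬¬T ∧ ¬(¬T ∧ (T ∨ F))
  →2  T ∧ ¬(¬T ∧ (T ∨ F))

Answer: after 2 steps: T ∧ ¬(¬T ∧ (T ∨ F))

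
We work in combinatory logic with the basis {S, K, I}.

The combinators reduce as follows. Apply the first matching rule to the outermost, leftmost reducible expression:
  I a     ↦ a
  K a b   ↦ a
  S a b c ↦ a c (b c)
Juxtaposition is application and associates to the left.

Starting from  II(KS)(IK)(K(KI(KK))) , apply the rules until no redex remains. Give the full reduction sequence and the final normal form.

Answer: normal form = S(KI)  (in 4 steps)

Reduction:
  start: II(KS)(IK)(K(KI(KK)))
  [1] I(KS)(IK)(K(KI(KK)))
  [2] KS(IK)(K(KI(KK)))
  [3] S(K(KI(KK)))
  [4] S(KI)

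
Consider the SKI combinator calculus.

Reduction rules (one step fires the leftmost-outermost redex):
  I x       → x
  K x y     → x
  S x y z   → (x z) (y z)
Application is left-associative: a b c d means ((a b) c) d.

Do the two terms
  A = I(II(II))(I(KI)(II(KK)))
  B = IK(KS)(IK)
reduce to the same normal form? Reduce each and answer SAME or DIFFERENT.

Term A:
  start: I(II(II))(I(KI)(II(KK)))
  step 1: II(II)(I(KI)(II(KK)))
  step 2: I(II)(I(KI)(II(KK)))
  step 3: II(I(KI)(II(KK)))
  step 4: I(I(KI)(II(KK)))
  step 5: I(KI)(II(KK))
  step 6: KI(II(KK))
  step 7: I

Term B:
  start: IK(KS)(IK)
  step 1: K(KS)(IK)
  step 2: KS

Answer: DIFFERENT — A ⇓ I, B ⇓ KS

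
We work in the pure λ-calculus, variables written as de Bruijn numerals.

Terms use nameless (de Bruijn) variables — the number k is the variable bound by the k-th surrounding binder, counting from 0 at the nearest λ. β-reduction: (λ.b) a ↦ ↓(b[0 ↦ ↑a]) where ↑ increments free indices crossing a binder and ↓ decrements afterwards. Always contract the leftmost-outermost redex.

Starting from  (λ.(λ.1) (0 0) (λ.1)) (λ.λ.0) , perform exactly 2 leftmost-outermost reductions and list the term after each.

  start: (λ.(λ.1) (0 0) (λ.1)) (λ.λ.0)
  step 1: (λ.λ.λ.0) ((λ.λ.0) (λ.λ.0)) (λ.λ.λ.0)
  step 2: (λ.λ.0) (λ.λ.λ.0)

Answer: after 2 steps: (λ.λ.0) (λ.λ.λ.0)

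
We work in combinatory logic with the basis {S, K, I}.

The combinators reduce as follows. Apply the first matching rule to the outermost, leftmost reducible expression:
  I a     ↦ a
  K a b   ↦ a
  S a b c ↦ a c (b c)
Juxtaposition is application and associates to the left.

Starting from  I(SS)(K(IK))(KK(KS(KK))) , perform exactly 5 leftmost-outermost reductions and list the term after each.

Answer: after 5 steps: SKK

Derivation:
  start: I(SS)(K(IK))(KK(KS(KK)))
  step 1: SS(K(IK))(KK(KS(KK)))
  step 2: S(KK(KS(KK)))(K(IK)(KK(KS(KK))))
  step 3: SK(K(IK)(KK(KS(KK))))
  step 4: SK(IK)
  step 5: SKK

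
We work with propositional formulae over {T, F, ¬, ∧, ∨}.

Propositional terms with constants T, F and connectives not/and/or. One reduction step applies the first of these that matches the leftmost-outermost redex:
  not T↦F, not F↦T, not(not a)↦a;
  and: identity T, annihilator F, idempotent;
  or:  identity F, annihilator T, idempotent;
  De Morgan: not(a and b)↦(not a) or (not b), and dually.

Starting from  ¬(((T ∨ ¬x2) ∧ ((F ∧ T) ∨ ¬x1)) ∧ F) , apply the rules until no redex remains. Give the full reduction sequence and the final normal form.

  start: ¬(((T ∨ ¬x2) ∧ ((F ∧ T) ∨ ¬x1)) ∧ F)
  [1] ¬((T ∨ ¬x2) ∧ ((F ∧ T) ∨ ¬x1)) ∨ ¬F
  [2] (¬(T ∨ ¬x2) ∨ ¬((F ∧ T) ∨ ¬x1)) ∨ ¬F
  [3] ((¬T ∧ ¬¬x2) ∨ ¬((F ∧ T) ∨ ¬x1)) ∨ ¬F
  [4] ((F ∧ ¬¬x2) ∨ ¬((F ∧ T) ∨ ¬x1)) ∨ ¬F
  [5] (F ∨ ¬((F ∧ T) ∨ ¬x1)) ∨ ¬F
  [6] ¬((F ∧ T) ∨ ¬x1) ∨ ¬F
  [7] (¬(F ∧ T) ∧ ¬¬x1) ∨ ¬F
  [8] ((¬F ∨ ¬T) ∧ ¬¬x1) ∨ ¬F
  [9] ((T ∨ ¬T) ∧ ¬¬x1) ∨ ¬F
  [10] (T ∧ ¬¬x1) ∨ ¬F
  [11] ¬¬x1 ∨ ¬F
  [12] x1 ∨ ¬F
  [13] x1 ∨ T
  [14] T

Answer: normal form = T  (in 14 steps)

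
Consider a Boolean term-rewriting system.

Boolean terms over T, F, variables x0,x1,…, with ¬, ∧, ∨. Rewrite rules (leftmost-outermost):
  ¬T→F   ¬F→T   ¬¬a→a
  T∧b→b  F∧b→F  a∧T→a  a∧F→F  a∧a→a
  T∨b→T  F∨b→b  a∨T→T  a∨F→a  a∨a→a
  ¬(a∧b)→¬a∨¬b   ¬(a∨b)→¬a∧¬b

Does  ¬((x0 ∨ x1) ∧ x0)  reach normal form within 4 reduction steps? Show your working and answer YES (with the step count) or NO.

  start: ¬((x0 ∨ x1) ∧ x0)
  step 1: ¬(x0 ∨ x1) ∨ ¬x0
  step 2: (¬x0 ∧ ¬x1) ∨ ¬x0

Answer: YES — reaches normal form (¬x0 ∧ ¬x1) ∨ ¬x0 in 2 ≤ 4 steps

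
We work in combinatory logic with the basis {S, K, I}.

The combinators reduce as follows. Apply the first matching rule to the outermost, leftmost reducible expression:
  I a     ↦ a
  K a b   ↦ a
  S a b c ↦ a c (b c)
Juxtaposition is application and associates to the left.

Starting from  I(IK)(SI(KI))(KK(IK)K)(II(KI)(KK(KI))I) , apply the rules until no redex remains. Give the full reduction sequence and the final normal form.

  start: I(IK)(SI(KI))(KK(IK)K)(II(KI)(KK(KI))I)
  [1] IK(SI(KI))(KK(IK)K)(II(KI)(KK(KI))I)
  [2] K(SI(KI))(KK(IK)K)(II(KI)(KK(KI))I)
  [3] SI(KI)(II(KI)(KK(KI))I)
  [4] I(II(KI)(KK(KI))I)(KI(II(KI)(KK(KI))I))
  [5] II(KI)(KK(KI))I(KI(II(KI)(KK(KI))I))
  [6] I(KI)(KK(KI))I(KI(II(KI)(KK(KI))I))
  [7] KI(KK(KI))I(KI(II(KI)(KK(KI))I))
  [8] II(KI(II(KI)(KK(KI))I))
  [9] I(KI(II(KI)(KK(KI))I))
  [10] KI(II(KI)(KK(KI))I)
  [11] I

Answer: normal form = I  (in 11 steps)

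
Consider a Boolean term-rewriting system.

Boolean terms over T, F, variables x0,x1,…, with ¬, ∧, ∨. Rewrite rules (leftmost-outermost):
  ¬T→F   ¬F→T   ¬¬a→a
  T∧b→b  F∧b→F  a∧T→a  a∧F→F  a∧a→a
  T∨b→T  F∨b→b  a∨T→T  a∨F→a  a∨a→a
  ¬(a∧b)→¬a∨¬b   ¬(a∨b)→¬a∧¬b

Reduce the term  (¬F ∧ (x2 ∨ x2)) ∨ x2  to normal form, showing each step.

  start: (¬F ∧ (x2 ∨ x2)) ∨ x2
  [1] (T ∧ (x2 ∨ x2)) ∨ x2
  [2] (x2 ∨ x2) ∨ x2
  [3] x2 ∨ x2
  [4] x2

Answer: normal form = x2  (in 4 steps)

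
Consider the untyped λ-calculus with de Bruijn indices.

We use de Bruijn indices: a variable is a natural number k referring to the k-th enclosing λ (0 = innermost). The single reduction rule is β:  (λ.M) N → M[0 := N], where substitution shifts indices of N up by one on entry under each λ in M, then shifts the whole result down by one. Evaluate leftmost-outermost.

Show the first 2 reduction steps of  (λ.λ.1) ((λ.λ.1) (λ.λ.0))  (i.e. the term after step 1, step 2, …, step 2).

Answer: after 2 steps: λ.λ.λ.λ.0

Working:
  start: (λ.λ.1) ((λ.λ.1) (λ.λ.0))
  step 1: λ.(λ.λ.1) (λ.λ.0)
  step 2: λ.λ.λ.λ.0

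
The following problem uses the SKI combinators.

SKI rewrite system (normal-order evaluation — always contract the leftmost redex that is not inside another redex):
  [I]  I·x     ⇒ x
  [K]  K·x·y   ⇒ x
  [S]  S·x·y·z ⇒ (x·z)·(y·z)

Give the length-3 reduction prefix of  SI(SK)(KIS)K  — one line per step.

  start: SI(SK)(KIS)K
  →1  I(KIS)(SK(KIS))K
  →2  KIS(SK(KIS))K
  →3  I(SK(KIS))K

Answer: after 3 steps: I(SK(KIS))K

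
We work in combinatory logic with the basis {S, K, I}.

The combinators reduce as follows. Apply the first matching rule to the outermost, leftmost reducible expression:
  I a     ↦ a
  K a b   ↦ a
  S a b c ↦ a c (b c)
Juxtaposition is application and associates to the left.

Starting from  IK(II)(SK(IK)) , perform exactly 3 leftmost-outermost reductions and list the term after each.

Answer: after 3 steps: I

Working:
  start: IK(II)(SK(IK))
  →1  K(II)(SK(IK))
  →2  II
  →3  I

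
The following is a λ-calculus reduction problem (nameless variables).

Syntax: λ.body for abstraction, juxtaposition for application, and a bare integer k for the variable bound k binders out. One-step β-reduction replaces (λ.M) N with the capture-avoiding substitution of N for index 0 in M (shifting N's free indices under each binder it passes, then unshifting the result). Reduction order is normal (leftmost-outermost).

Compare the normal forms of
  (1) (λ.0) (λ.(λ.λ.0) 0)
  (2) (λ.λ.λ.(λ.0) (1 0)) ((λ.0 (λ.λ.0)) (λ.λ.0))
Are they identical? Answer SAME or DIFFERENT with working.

Term A:
  start: (λ.0) (λ.(λ.λ.0) 0)
  [1] λ.(λ.λ.0) 0
  [2] λ.λ.0

Term B:
  start: (λ.λ.λ.(λ.0) (1 0)) ((λ.0 (λ.λ.0)) (λ.λ.0))
  [1] λ.λ.(λ.0) (1 0)
  [2] λ.λ.1 0

Answer: DIFFERENT — A ⇓ λ.λ.0, B ⇓ λ.λ.1 0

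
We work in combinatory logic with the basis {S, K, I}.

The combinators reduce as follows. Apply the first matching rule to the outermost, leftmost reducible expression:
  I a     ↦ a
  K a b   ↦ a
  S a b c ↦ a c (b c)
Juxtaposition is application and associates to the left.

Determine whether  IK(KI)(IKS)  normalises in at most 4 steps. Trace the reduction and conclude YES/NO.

Answer: YES — reaches normal form KI in 2 ≤ 4 steps

Reduction:
  start: IK(KI)(IKS)
  step 1: K(KI)(IKS)
  step 2: KI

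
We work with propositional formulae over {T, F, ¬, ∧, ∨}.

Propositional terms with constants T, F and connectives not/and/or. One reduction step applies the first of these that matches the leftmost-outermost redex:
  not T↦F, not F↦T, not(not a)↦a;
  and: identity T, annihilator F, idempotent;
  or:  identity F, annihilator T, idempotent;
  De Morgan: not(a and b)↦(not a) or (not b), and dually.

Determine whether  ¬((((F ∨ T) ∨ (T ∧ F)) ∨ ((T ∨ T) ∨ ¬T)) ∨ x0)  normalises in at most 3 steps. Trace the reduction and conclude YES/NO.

Answer: NO — after 3 steps the term is ((¬(F ∨ T) ∧ ¬(T ∧ F)) ∧ ¬((T ∨ T) ∨ ¬T)) ∧ ¬x0, not yet normal

Reduction:
  start: ¬((((F ∨ T) ∨ (T ∧ F)) ∨ ((T ∨ T) ∨ ¬T)) ∨ x0)
  →1  ¬(((F ∨ T) ∨ (T ∧ F)) ∨ ((T ∨ T) ∨ ¬T)) ∧ ¬x0
  →2  (¬((F ∨ T) ∨ (T ∧ F)) ∧ ¬((T ∨ T) ∨ ¬T)) ∧ ¬x0
  →3  ((¬(F ∨ T) ∧ ¬(T ∧ F)) ∧ ¬((T ∨ T) ∨ ¬T)) ∧ ¬x0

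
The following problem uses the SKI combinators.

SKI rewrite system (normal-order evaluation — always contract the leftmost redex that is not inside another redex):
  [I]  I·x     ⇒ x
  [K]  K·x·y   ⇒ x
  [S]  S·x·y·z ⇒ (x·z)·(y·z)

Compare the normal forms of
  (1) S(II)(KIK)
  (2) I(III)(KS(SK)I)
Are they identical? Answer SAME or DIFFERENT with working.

Answer: DIFFERENT — A ⇓ SII, B ⇓ SI

Working:
Term A:
  start: S(II)(KIK)
  [1] SI(KIK)
  [2] SII

Term B:
  start: I(III)(KS(SK)I)
  [1] III(KS(SK)I)
  [2] II(KS(SK)I)
  [3] I(KS(SK)I)
  [4] KS(SK)I
  [5] SI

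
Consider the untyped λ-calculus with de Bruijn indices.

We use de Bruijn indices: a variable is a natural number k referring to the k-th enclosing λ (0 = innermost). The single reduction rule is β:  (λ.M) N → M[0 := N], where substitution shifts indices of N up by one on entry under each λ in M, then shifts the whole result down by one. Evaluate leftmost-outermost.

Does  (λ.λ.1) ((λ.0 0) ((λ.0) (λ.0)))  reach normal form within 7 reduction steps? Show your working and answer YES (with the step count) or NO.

Answer: YES — reaches normal form λ.λ.0 in 5 ≤ 7 steps

Working:
  start: (λ.λ.1) ((λ.0 0) ((λ.0) (λ.0)))
  →1  λ.(λ.0 0) ((λ.0) (λ.0))
  →2  λ.(λ.0) (λ.0) ((λ.0) (λ.0))
  →3  λ.(λ.0) ((λ.0) (λ.0))
  →4  λ.(λ.0) (λ.0)
  →5  λ.λ.0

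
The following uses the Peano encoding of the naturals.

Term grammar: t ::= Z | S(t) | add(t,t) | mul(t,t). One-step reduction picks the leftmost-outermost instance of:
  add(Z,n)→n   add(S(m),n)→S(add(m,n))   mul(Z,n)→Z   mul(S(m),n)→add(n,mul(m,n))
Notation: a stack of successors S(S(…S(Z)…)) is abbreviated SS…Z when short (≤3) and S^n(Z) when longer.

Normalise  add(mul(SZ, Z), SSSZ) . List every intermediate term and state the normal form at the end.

  start: add(mul(SZ, Z), SSSZ)
  step 1: add(add(Z, mul(Z, Z)), SSSZ)
  step 2: add(mul(Z, Z), SSSZ)
  step 3: add(Z, SSSZ)
  step 4: SSSZ

Answer: normal form = SSSZ  (in 4 steps)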